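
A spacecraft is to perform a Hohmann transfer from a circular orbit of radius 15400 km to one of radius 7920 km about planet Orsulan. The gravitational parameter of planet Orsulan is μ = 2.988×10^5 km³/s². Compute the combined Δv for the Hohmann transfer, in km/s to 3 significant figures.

Δv = 1.69 km/s

Semi-major axis of the transfer orbit: a_t = (15400 + 7920)/2 = 11660 km.
At r₁ the circular-orbit speed is v₁ = √(μ/r₁) = 4.4048 km/s.
On the transfer ellipse at r₁, v² = μ(2/r − 1/a) gives v_a = √[μ(2/r₁ − 1/a_t)] = 3.6303 km/s.
First burn Δv₁ = |v_a − v₁| = 0.7745 km/s.
Circular speed at r₂: v₂ = √(μ/r₂) = 6.14225 km/s.
Transfer-orbit speed at r₂: v_p = √[μ(2/r₂ − 1/a_t)] = 7.05893 km/s.
Second burn Δv₂ = |v₂ − v_p| = 0.9167 km/s.
Δv = Δv₁ + Δv₂ = 0.7745 + 0.9167 = 1.691 km/s.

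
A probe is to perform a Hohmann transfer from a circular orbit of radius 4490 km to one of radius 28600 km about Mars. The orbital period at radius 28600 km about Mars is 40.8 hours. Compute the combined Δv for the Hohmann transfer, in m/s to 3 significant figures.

Δv = 1560 m/s

From Kepler's third law T² = 4π²r³/μ at r = 28600 km, T = 40.8 hours = 40.8 × 3600 s = 1.4688×10^5 s: μ = 4π²r³/T² = 42808.7 km³/s².
Transfer-ellipse semi-major axis a_t = (r₁ + r₂)/2 = (4490 + 28600)/2 = 16545 km.
At r₁ the circular-orbit speed is v₁ = √(μ/r₁) = 3.0878 km/s.
Transfer-orbit speed at r₁ (v² = μ(2/r − 1/a)): v_p = √[μ(2/r₁ − 1/a_t)] = 4.0597 km/s.
First burn Δv₁ = |v_p − v₁| = 0.9719 km/s.
Circular speed at r₂: v₂ = √(μ/r₂) = 1.2234 km/s.
Transfer-orbit speed at r₂: v_a = √[μ(2/r₂ − 1/a_t)] = 0.63734 km/s.
Second burn Δv₂ = |v₂ − v_a| = 0.5861 km/s.
Total Δv = Δv₁ + Δv₂ = 1.558 km/s.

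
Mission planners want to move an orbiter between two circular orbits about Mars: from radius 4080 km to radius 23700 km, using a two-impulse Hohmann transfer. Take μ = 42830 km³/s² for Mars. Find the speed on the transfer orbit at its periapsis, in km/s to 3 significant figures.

The Hohmann ellipse has a_t = (r₁ + r₂)/2 = 13890 km.
At periapsis, r = 4080 km.
From the vis-viva equation, v = √[μ(2/r − 1/a_t)] = 4.232 km/s.

v = 4.23 km/s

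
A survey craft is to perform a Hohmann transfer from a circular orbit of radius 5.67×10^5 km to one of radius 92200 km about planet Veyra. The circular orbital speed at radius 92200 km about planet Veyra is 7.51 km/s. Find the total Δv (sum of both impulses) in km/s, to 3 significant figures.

From the circular-orbit relation v² = μ/r at r = 92200 km: μ = v²r = (7.51)² × 92200 = 5.20009×10^6 km³/s².
Transfer-ellipse semi-major axis a_t = (r₁ + r₂)/2 = (5.670×10^5 + 92200)/2 = 3.296×10^5 km.
At r₁ the circular-orbit speed is v₁ = √(μ/r₁) = 3.0284 km/s.
Transfer-orbit speed at r₁ (v² = μ(2/r − 1/a)): v_a = √[μ(2/r₁ − 1/a_t)] = 1.6017 km/s.
First burn Δv₁ = |v_a − v₁| = 1.427 km/s.
At r₂, v₂ = √(μ/r₂) = 7.510 km/s.
Transfer-orbit speed at r₂: v_p = √[μ(2/r₂ − 1/a_t)] = 9.850 km/s.
Second burn Δv₂ = |v₂ − v_p| = 2.340 km/s.
Δv = Δv₁ + Δv₂ = 1.427 + 2.340 = 3.767 km/s.

Δv = 3.77 km/s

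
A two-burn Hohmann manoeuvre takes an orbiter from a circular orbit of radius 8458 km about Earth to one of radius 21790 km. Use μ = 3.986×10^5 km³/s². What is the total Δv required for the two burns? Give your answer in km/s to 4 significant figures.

Semi-major axis of the transfer orbit: a_t = (8458 + 21790)/2 = 15124 km.
Circular speed at r₁: v₁ = √(μ/r₁) = √(3.986×10^5/8458) = 6.865 km/s.
Transfer-orbit speed at r₁ (v² = μ(2/r − 1/a)): v_p = √[μ(2/r₁ − 1/a_t)] = 8.240 km/s.
First burn Δv₁ = |v_p − v₁| = 1.375 km/s.
Circular speed at r₂: v₂ = √(μ/r₂) = 4.277 km/s.
Transfer-orbit speed at r₂: v_a = √[μ(2/r₂ − 1/a_t)] = 3.198 km/s.
Second burn Δv₂ = |v₂ − v_a| = 1.079 km/s.
Δv = Δv₁ + Δv₂ = 1.375 + 1.079 = 2.454 km/s.

Δv = 2.454 km/s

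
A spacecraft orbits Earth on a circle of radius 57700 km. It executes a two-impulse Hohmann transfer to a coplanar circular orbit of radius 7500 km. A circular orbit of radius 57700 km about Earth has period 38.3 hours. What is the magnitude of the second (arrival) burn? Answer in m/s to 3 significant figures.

Δv₂ = 2410 m/s

From Kepler's third law T² = 4π²r³/μ at r = 57700 km, T = 38.3 hours = 38.3 × 3600 s = 1.3788×10^5 s: μ = 4π²r³/T² = 3.98919×10^5 km³/s².
Transfer-ellipse semi-major axis a_t = (r₁ + r₂)/2 = (57700 + 7500)/2 = 32600 km.
On the circular orbit at r = 7500 km, v_c = √(μ/r) = 7.293 km/s.
Transfer-orbit speed at the same r (vis-viva, a = a_t): v_t = √[μ(2/r − 1/a_t)] = 9.703 km/s.
Δv₂ = |v_t − v_c| = |9.703 − 7.293| = 2.410 km/s.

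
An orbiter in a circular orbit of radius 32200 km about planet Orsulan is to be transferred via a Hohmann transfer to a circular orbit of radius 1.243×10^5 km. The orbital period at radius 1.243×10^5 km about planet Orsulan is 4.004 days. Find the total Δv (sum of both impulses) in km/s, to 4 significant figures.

From Kepler's third law T² = 4π²r³/μ at r = 1.243×10^5 km, T = 4.004 days = 4.004 × 86400 s = 3.459456×10^5 s: μ = 4π²r³/T² = 6.33516×10^5 km³/s².
Semi-major axis of the transfer orbit: a_t = (32200 + 1.243×10^5)/2 = 78250 km.
At r₁ the circular-orbit speed is v₁ = √(μ/r₁) = 4.4356 km/s.
Transfer-orbit speed at r₁ (vis-viva): v_p = √[μ(2/r₁ − 1/a_t)] = 5.5904 km/s.
First burn Δv₁ = |v_p − v₁| = 1.155 km/s.
Circular speed at r₂: v₂ = √(μ/r₂) = 2.2576 km/s.
Transfer-orbit speed at r₂: v_a = √[μ(2/r₂ − 1/a_t)] = 1.4482 km/s.
Second burn Δv₂ = |v₂ − v_a| = 0.8094 km/s.
Δv = Δv₁ + Δv₂ = 1.155 + 0.8094 = 1.964 km/s.

Δv = 1.964 km/s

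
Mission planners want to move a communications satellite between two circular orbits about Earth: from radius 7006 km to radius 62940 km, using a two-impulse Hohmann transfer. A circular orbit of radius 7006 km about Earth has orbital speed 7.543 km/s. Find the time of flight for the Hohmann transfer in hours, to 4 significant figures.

t = 9.040 hours

From the circular-orbit relation v² = μ/r at r = 7006 km: μ = v²r = (7.543)² × 7006 = 3.98619×10^5 km³/s².
The Hohmann ellipse has a_t = (r₁ + r₂)/2 = 34973 km.
Transfer time t = π√(a_t³/μ) = π√((34973)³ / 3.98619×10^5) = 32544 s.
Converting: 32544 s ÷ 3600 s/hour = 9.040 hours.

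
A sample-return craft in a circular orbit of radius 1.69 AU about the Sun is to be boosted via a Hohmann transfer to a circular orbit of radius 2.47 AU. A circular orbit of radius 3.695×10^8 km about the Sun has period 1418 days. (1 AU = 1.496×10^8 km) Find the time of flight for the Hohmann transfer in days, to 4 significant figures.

From Kepler's third law T² = 4π²r³/μ at r = 3.695×10^8 km, T = 1418 days = 1418 × 86400 s = 1.225152×10^8 s: μ = 4π²r³/T² = 1.32685×10^11 km³/s².
In km: r₁ = 1.69 × 1.496×10^8 = 2.52824×10^8 km; r₂ = 2.47 × 1.496×10^8 = 3.69512×10^8 km.
Transfer-ellipse semi-major axis a_t = (r₁ + r₂)/2 = (2.52824×10^8 + 3.69512×10^8)/2 = 3.11168×10^8 km.
By Kepler's third law the transfer-orbit period is T = 2π√(a_t³/μ), so t = T/2 = 4.734×10^7 s.
Converting: 4.734×10^7 s ÷ 86400 s/day = 547.9 days.

t = 547.9 days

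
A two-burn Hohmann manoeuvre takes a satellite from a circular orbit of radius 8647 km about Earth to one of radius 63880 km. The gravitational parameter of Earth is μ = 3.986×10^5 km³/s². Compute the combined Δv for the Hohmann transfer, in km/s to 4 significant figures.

Δv = 3.500 km/s

Semi-major axis of the transfer orbit: a_t = (8647 + 63880)/2 = 36263.5 km.
Circular speed at r₁: v₁ = √(μ/r₁) = √(3.986×10^5/8647) = 6.789 km/s.
Transfer-orbit speed at r₁ (vis-viva equation): v_p = √[μ(2/r₁ − 1/a_t)] = 9.011 km/s.
First burn Δv₁ = |v_p − v₁| = 2.222 km/s.
At r₂, v₂ = √(μ/r₂) = 2.498 km/s.
Transfer-orbit speed at r₂: v_a = √[μ(2/r₂ − 1/a_t)] = 1.220 km/s.
Second burn Δv₂ = |v₂ − v_a| = 1.278 km/s.
Total Δv = Δv₁ + Δv₂ = 3.500 km/s.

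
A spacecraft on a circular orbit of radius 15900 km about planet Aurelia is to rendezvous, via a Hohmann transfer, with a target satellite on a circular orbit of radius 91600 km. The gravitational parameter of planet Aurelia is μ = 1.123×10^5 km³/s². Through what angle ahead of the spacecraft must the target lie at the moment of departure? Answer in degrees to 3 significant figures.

φ = 99.1°

Semi-major axis of the transfer orbit: a_t = (15900 + 91600)/2 = 53750 km.
The half-period of the transfer ellipse is t = π√(a_t³/μ) = 1.168×10^5 s.
Target angular speed ω₂ = √(μ/r₂³) = 1.209×10^-5 rad/s.
Angle swept by the target during transfer: ω₂·t = 1.4121 rad = 80.91°.
The spacecraft traverses 180° on the transfer ellipse, so the target must lead by 180° − 80.91° = 99.1°.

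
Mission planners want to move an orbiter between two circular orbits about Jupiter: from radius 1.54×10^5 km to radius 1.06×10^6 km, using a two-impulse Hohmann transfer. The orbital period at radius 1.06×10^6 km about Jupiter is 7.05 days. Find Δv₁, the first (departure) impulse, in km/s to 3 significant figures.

From Kepler's third law T² = 4π²r³/μ at r = 1.06×10^6 km, T = 7.05 days = 7.05 × 86400 s = 6.0912×10^5 s: μ = 4π²r³/T² = 1.26728×10^8 km³/s².
Semi-major axis of the transfer orbit: a_t = (1.540×10^5 + 1.060×10^6)/2 = 6.070×10^5 km.
On the circular orbit at r = 1.540×10^5 km, v_c = √(μ/r) = 28.686 km/s.
Transfer-orbit speed at the same r (vis-viva, a = a_t): v_t = √[μ(2/r − 1/a_t)] = 37.908 km/s.
Δv₁ = |v_t − v_c| = |37.908 − 28.686| = 9.222 km/s.

Δv₁ = 9.22 km/s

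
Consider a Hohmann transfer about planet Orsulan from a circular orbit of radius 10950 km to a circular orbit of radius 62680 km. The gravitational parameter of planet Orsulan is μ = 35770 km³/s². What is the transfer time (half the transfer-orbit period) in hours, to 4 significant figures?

t = 32.59 hours

Transfer-ellipse semi-major axis a_t = (r₁ + r₂)/2 = (10950 + 62680)/2 = 36815 km.
By Kepler's third law the transfer-orbit period is T = 2π√(a_t³/μ), so t = T/2 = 1.1734×10^5 s.
Converting: 1.1734×10^5 s ÷ 3600 s/hour = 32.59 hours.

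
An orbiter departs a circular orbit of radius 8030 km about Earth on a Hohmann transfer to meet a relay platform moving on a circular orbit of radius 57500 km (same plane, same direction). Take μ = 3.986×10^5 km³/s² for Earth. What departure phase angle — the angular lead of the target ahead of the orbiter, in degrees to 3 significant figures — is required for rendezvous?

Transfer-ellipse semi-major axis a_t = (r₁ + r₂)/2 = (8030 + 57500)/2 = 32765 km.
The half-period of the transfer ellipse is t = π√(a_t³/μ) = 29511.9 s.
Target angular speed ω₂ = √(μ/r₂³) = 4.57896×10^-5 rad/s.
Angle swept by the target during transfer: ω₂·t = 1.35134 rad = 77.43°.
Arrival is 180° from departure on the ellipse, so φ = 180° − 77.43° = 103°.

φ = 103°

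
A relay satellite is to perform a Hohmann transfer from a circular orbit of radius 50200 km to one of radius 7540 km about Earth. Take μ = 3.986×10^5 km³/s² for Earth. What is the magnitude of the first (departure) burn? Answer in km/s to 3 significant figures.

Semi-major axis of the transfer orbit: a_t = (50200 + 7540)/2 = 28870 km.
On the circular orbit at r = 50200 km, v_c = √(μ/r) = 2.818 km/s.
Vis-viva on the transfer ellipse at r = 50200 km gives v_t = √[μ(2/r − 1/a_t)] = 1.440 km/s.
Δv₁ = |v_t − v_c| = |1.440 − 2.818| = 1.378 km/s.

Δv₁ = 1.38 km/s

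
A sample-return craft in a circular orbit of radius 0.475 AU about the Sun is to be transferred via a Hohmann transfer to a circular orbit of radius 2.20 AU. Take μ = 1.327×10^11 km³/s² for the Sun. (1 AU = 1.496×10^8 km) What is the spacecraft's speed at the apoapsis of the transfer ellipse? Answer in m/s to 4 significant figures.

In km: r₁ = 0.475 × 1.496×10^8 = 7.106×10^7 km; r₂ = 2.20 × 1.496×10^8 = 3.2912×10^8 km.
Transfer-ellipse semi-major axis a_t = (r₁ + r₂)/2 = (7.106×10^7 + 3.2912×10^8)/2 = 2.0009×10^8 km.
The apoapsis of the transfer ellipse is at r = 3.2912×10^8 km.
Applying v² = μ(2/r − 1/a_t): v = 11.97 km/s.

v = 11970 m/s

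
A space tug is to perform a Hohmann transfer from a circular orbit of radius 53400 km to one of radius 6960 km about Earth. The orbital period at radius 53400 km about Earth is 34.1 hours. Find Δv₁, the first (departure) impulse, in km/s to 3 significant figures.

From Kepler's third law T² = 4π²r³/μ at r = 53400 km, T = 34.1 hours = 34.1 × 3600 s = 1.2276×10^5 s: μ = 4π²r³/T² = 3.98905×10^5 km³/s².
Transfer-ellipse semi-major axis a_t = (r₁ + r₂)/2 = (53400 + 6960)/2 = 30180 km.
Circular speed at r = 53400 km: v_c = √(μ/r) = 2.7332 km/s.
Transfer-orbit speed at the same r (vis-viva, a = a_t): v_t = √[μ(2/r − 1/a_t)] = 1.3125 km/s.
Δv₁ = |v_t − v_c| = |1.3125 − 2.7332| = 1.421 km/s.

Δv₁ = 1.42 km/s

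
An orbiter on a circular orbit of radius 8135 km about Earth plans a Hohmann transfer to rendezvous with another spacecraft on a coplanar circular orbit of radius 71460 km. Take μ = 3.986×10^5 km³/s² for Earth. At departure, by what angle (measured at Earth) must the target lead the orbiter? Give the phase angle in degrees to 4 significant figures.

Semi-major axis of the transfer orbit: a_t = (8135 + 71460)/2 = 39797.5 km.
The half-period of the transfer ellipse is t = π√(a_t³/μ) = 39506 s.
Target angular speed ω₂ = √(μ/r₂³) = 3.3050×10^-5 rad/s.
Angle swept by the target during transfer: ω₂·t = 1.3057 rad = 74.81°.
Arrival is 180° from departure on the ellipse, so φ = 180° − 74.81° = 105.2°.

φ = 105.2°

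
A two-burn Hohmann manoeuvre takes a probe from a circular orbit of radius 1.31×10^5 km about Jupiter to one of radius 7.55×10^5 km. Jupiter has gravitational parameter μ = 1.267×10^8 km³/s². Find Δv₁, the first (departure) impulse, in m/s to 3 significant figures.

Δv₁ = 9500 m/s

Semi-major axis of the transfer orbit: a_t = (1.310×10^5 + 7.550×10^5)/2 = 4.430×10^5 km.
Circular speed at r = 1.310×10^5 km: v_c = √(μ/r) = 31.10 km/s.
Transfer-orbit speed at the same r (vis-viva, a = a_t): v_t = √[μ(2/r − 1/a_t)] = 40.60 km/s.
Δv₁ = |v_t − v_c| = |40.60 − 31.10| = 9.500 km/s.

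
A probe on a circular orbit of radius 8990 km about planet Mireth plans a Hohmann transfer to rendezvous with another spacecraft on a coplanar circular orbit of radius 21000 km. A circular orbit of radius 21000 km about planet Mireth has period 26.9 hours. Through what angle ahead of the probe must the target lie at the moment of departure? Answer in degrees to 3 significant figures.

φ = 71.4°

From Kepler's third law T² = 4π²r³/μ at r = 21000 km, T = 26.9 hours = 26.9 × 3600 s = 96840 s: μ = 4π²r³/T² = 38985.9 km³/s².
Transfer-ellipse semi-major axis a_t = (r₁ + r₂)/2 = (8990 + 21000)/2 = 14995 km.
The half-period of the transfer ellipse is t = π√(a_t³/μ) = 29220 s.
The target's mean motion on its circular orbit is ω₂ = √(μ/r₂³) = 6.488×10^-5 rad/s.
Angle swept by the target during transfer: ω₂·t = 1.896 rad = 108.6°.
Arrival is 180° from departure on the ellipse, so φ = 180° − 108.6° = 71.4°.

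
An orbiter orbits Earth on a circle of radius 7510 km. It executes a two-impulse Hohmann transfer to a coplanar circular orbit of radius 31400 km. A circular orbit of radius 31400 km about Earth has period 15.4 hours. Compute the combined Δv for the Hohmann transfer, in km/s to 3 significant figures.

From Kepler's third law T² = 4π²r³/μ at r = 31400 km, T = 15.4 hours = 15.4 × 3600 s = 55440 s: μ = 4π²r³/T² = 3.97651×10^5 km³/s².
Transfer-ellipse semi-major axis a_t = (r₁ + r₂)/2 = (7510 + 31400)/2 = 19455 km.
Circular speed at r₁: v₁ = √(μ/r₁) = √(3.97651×10^5/7510) = 7.2766 km/s.
Transfer-orbit speed at r₁ (v² = μ(2/r − 1/a)): v_p = √[μ(2/r₁ − 1/a_t)] = 9.2444 km/s.
First burn Δv₁ = |v_p − v₁| = 1.9678 km/s.
Circular speed at r₂: v₂ = √(μ/r₂) = 3.558658 km/s.
Transfer-orbit speed at r₂: v_a = √[μ(2/r₂ − 1/a_t)] = 2.211010 km/s.
Second burn Δv₂ = |v₂ − v_a| = 1.3476 km/s.
Total Δv = Δv₁ + Δv₂ = 3.315 km/s.

Δv = 3.32 km/s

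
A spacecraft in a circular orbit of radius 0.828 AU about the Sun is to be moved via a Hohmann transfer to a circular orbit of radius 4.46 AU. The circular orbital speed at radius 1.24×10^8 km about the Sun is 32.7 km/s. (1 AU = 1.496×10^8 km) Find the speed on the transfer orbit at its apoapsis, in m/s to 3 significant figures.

v = 7890 m/s

From the circular-orbit relation v² = μ/r at r = 1.24×10^8 km: μ = v²r = (32.7)² × 1.24×10^8 = 1.32592×10^11 km³/s².
In km: r₁ = 0.828 × 1.496×10^8 = 1.238688×10^8 km; r₂ = 4.46 × 1.496×10^8 = 6.67216×10^8 km.
The Hohmann ellipse has a_t = (r₁ + r₂)/2 = 3.955424×10^8 km.
At apoapsis, r = 6.67216×10^8 km.
Applying v² = μ(2/r − 1/a_t): v = 7.889 km/s.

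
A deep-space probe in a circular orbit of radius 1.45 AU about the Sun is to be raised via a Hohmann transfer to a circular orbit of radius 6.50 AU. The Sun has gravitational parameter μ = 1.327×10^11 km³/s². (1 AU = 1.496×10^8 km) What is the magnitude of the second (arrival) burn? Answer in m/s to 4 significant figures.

In km: r₁ = 1.45 × 1.496×10^8 = 2.1692×10^8 km; r₂ = 6.50 × 1.496×10^8 = 9.724×10^8 km.
Semi-major axis of the transfer orbit: a_t = (2.1692×10^8 + 9.724×10^8)/2 = 5.9466×10^8 km.
Circular speed at r = 9.724×10^8 km: v_c = √(μ/r) = 11.6819 km/s.
Transfer-orbit speed at the same r (vis-viva, a = a_t): v_t = √[μ(2/r − 1/a_t)] = 7.05551 km/s.
Δv₂ = |v_t − v_c| = |7.05551 − 11.6819| = 4.626 km/s.

Δv₂ = 4626 m/s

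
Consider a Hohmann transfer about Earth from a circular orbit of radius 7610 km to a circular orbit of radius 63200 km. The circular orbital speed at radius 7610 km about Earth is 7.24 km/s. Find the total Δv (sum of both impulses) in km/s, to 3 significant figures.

From the circular-orbit relation v² = μ/r at r = 7610 km: μ = v²r = (7.24)² × 7610 = 3.98898×10^5 km³/s².
The Hohmann ellipse has a_t = (r₁ + r₂)/2 = 35405 km.
At r₁ the circular-orbit speed is v₁ = √(μ/r₁) = 7.240 km/s.
On the transfer ellipse at r₁, vis-viva gives v_p = √[μ(2/r₁ − 1/a_t)] = 9.673 km/s.
First burn Δv₁ = |v_p − v₁| = 2.433 km/s.
At r₂, v₂ = √(μ/r₂) = 2.5123 km/s.
Transfer-orbit speed at r₂: v_a = √[μ(2/r₂ − 1/a_t)] = 1.1647 km/s.
Second burn Δv₂ = |v₂ − v_a| = 1.348 km/s.
Δv = Δv₁ + Δv₂ = 2.433 + 1.348 = 3.781 km/s.

Δv = 3.78 km/s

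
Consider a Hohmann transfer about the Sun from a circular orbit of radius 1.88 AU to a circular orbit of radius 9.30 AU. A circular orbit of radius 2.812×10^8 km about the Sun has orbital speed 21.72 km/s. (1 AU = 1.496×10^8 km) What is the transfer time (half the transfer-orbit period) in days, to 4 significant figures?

t = 2414 days

From the circular-orbit relation v² = μ/r at r = 2.812×10^8 km: μ = v²r = (21.72)² × 2.812×10^8 = 1.32658×10^11 km³/s².
In km: r₁ = 1.88 × 1.496×10^8 = 2.81248×10^8 km; r₂ = 9.30 × 1.496×10^8 = 1.39128×10^9 km.
Semi-major axis of the transfer orbit: a_t = (2.81248×10^8 + 1.39128×10^9)/2 = 8.36264×10^8 km.
Transfer time t = π√(a_t³/μ) = π√((8.36264×10^8)³ / 1.32658×10^11) = 2.086×10^8 s.
Converting: 2.086×10^8 s ÷ 86400 s/day = 2414 days.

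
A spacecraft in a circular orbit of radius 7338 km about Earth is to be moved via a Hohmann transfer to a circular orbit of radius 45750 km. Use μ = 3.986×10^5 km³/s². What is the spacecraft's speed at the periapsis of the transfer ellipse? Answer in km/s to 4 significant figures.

v = 9.676 km/s

Transfer-ellipse semi-major axis a_t = (r₁ + r₂)/2 = (7338 + 45750)/2 = 26544 km.
At periapsis, r = 7338 km.
Applying v² = μ(2/r − 1/a_t): v = 9.676 km/s.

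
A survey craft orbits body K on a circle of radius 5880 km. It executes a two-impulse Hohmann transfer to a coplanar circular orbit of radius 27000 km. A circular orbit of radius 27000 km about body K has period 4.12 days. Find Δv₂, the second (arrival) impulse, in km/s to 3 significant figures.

Δv₂ = 0.192 km/s

From Kepler's third law T² = 4π²r³/μ at r = 27000 km, T = 4.12 days = 4.12 × 86400 s = 3.55968×10^5 s: μ = 4π²r³/T² = 6132.38 km³/s².
Transfer-ellipse semi-major axis a_t = (r₁ + r₂)/2 = (5880 + 27000)/2 = 16440 km.
On the circular orbit at r = 27000 km, v_c = √(μ/r) = 0.4766 km/s.
Vis-viva on the transfer ellipse at r = 27000 km gives v_t = √[μ(2/r − 1/a_t)] = 0.2850 km/s.
Δv₂ = |v_t − v_c| = |0.2850 − 0.4766| = 0.1916 km/s.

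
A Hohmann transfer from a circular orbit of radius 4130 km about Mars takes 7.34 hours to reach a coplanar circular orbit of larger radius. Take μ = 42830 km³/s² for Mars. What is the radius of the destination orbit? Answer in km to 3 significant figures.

r₂ = 24800 km

Transfer time t = 7.34 hours = 26424 s, and t = π√(a_t³/μ).
So a_t = (μ t²/π²)^(1/3) = (42830 × (26424)² / π²)^(1/3) = 14470 km.
Since a_t = (r₁ + r₂)/2, r₂ = 2a_t − r₁ = 2×14470 − 4130 = 24810 km.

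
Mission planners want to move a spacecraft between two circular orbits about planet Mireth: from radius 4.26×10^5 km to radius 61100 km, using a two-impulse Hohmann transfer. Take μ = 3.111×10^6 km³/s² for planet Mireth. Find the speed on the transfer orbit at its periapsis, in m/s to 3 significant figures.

Semi-major axis of the transfer orbit: a_t = (4.260×10^5 + 61100)/2 = 2.4355×10^5 km.
At periapsis, r = 61100 km.
Vis-viva: v = √[μ(2/r − 1/a_t)] = √[3.111×10^6 × (2/61100 − 1/2.4355×10^5)] = 9.437 km/s.

v = 9440 m/s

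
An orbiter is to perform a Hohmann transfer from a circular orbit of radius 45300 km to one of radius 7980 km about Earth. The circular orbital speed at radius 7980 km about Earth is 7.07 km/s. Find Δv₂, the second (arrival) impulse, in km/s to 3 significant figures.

Δv₂ = 2.15 km/s

From the circular-orbit relation v² = μ/r at r = 7980 km: μ = v²r = (7.07)² × 7980 = 3.98880×10^5 km³/s².
The Hohmann ellipse has a_t = (r₁ + r₂)/2 = 26640 km.
On the circular orbit at r = 7980 km, v_c = √(μ/r) = 7.070 km/s.
Vis-viva on the transfer ellipse at r = 7980 km gives v_t = √[μ(2/r − 1/a_t)] = 9.219 km/s.
Δv₂ = |v_t − v_c| = |9.219 − 7.070| = 2.149 km/s.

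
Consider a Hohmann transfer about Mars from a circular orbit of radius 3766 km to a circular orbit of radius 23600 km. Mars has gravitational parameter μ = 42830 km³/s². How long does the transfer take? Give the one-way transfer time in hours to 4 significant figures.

Transfer-ellipse semi-major axis a_t = (r₁ + r₂)/2 = (3766 + 23600)/2 = 13683 km.
Transfer time t = π√(a_t³/μ) = π√((13683)³ / 42830) = 24297 s.
Converting: 24297 s ÷ 3600 s/hour = 6.749 hours.

t = 6.749 hours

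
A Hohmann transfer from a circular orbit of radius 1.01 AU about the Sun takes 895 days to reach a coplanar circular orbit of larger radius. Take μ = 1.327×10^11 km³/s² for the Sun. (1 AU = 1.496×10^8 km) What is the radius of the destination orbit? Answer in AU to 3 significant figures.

r₂ = 4.76 AU

In km: r₁ = 1.01 × 1.496×10^8 = 1.51096×10^8 km.
Transfer time t = 895 days = 7.7328×10^7 s, and t = π√(a_t³/μ).
So a_t = (μ t²/π²)^(1/3) = (1.327×10^11 × (7.7328×10^7)² / π²)^(1/3) = 4.3160×10^8 km.
Since a_t = (r₁ + r₂)/2, r₂ = 2a_t − r₁ = 2×4.3160×10^8 − 1.51096×10^8 = 7.12104×10^8 km.
In AU: r₂ = 7.12104×10^8 / 1.496×10^8 = 4.76 AU.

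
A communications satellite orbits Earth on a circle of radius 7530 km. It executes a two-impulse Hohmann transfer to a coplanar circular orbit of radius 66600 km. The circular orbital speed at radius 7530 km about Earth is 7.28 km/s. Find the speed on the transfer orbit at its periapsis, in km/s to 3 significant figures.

v = 9.76 km/s

From the circular-orbit relation v² = μ/r at r = 7530 km: μ = v²r = (7.28)² × 7530 = 3.99078×10^5 km³/s².
Semi-major axis of the transfer orbit: a_t = (7530 + 66600)/2 = 37065 km.
At periapsis, r = 7530 km.
Applying v² = μ(2/r − 1/a_t): v = 9.759 km/s.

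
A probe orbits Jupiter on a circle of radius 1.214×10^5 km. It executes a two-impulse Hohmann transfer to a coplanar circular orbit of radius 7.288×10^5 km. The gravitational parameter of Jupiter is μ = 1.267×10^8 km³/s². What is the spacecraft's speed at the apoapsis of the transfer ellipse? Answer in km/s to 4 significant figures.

v = 7.046 km/s

Transfer-ellipse semi-major axis a_t = (r₁ + r₂)/2 = (1.214×10^5 + 7.288×10^5)/2 = 4.251×10^5 km.
At apoapsis, r = 7.288×10^5 km.
Vis-viva: v = √[μ(2/r − 1/a_t)] = √[1.267×10^8 × (2/7.288×10^5 − 1/4.251×10^5)] = 7.046 km/s.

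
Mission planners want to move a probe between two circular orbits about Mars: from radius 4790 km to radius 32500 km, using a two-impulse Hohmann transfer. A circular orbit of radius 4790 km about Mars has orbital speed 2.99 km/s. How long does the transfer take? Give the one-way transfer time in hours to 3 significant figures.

From the circular-orbit relation v² = μ/r at r = 4790 km: μ = v²r = (2.99)² × 4790 = 42823.1 km³/s².
Semi-major axis of the transfer orbit: a_t = (4790 + 32500)/2 = 18645 km.
Transfer time t = π√(a_t³/μ) = π√((18645)³ / 42823.1) = 38650 s.
Converting: 38650 s ÷ 3600 s/hour = 10.7 hours.

t = 10.7 hours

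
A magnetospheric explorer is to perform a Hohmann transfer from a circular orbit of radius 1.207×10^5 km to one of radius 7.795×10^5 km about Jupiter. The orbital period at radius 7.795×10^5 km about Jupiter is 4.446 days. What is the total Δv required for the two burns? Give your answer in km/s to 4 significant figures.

From Kepler's third law T² = 4π²r³/μ at r = 7.795×10^5 km, T = 4.446 days = 4.446 × 86400 s = 3.841344×10^5 s: μ = 4π²r³/T² = 1.26719×10^8 km³/s².
The Hohmann ellipse has a_t = (r₁ + r₂)/2 = 4.501×10^5 km.
Circular speed at r₁: v₁ = √(μ/r₁) = √(1.26719×10^8/1.207×10^5) = 32.40 km/s.
On the transfer ellipse at r₁, v² = μ(2/r − 1/a) gives v_p = √[μ(2/r₁ − 1/a_t)] = 42.64 km/s.
First burn Δv₁ = |v_p − v₁| = 10.24 km/s.
Circular speed at r₂: v₂ = √(μ/r₂) = 12.7501 km/s.
Transfer-orbit speed at r₂: v_a = √[μ(2/r₂ − 1/a_t)] = 6.60255 km/s.
Second burn Δv₂ = |v₂ − v_a| = 6.148 km/s.
Total Δv = Δv₁ + Δv₂ = 16.39 km/s.

Δv = 16.39 km/s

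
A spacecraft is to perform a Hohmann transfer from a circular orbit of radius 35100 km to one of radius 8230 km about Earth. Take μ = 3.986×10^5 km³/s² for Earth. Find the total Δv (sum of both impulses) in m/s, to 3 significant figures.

Transfer-ellipse semi-major axis a_t = (r₁ + r₂)/2 = (35100 + 8230)/2 = 21665 km.
Circular speed at r₁: v₁ = √(μ/r₁) = √(3.986×10^5/35100) = 3.370 km/s.
On the transfer ellipse at r₁, vis-viva equation gives v_a = √[μ(2/r₁ − 1/a_t)] = 2.077 km/s.
First burn Δv₁ = |v_a − v₁| = 1.293 km/s.
At r₂, v₂ = √(μ/r₂) = 6.959 km/s.
Transfer-orbit speed at r₂: v_p = √[μ(2/r₂ − 1/a_t)] = 8.858 km/s.
Second burn Δv₂ = |v₂ − v_p| = 1.899 km/s.
Δv = Δv₁ + Δv₂ = 1.293 + 1.899 = 3.192 km/s.

Δv = 3190 m/s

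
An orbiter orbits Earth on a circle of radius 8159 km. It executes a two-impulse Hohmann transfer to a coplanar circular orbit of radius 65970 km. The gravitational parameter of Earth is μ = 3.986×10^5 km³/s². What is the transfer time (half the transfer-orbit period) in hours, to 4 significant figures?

Semi-major axis of the transfer orbit: a_t = (8159 + 65970)/2 = 37064.5 km.
Half the transfer-orbit period gives t = π√(a_t³/μ) = 35507 s.
Converting: 35507 s ÷ 3600 s/hour = 9.863 hours.

t = 9.863 hours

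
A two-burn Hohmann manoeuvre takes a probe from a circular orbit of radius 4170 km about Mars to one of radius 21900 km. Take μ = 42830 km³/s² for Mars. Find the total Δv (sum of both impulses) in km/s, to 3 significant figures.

The Hohmann ellipse has a_t = (r₁ + r₂)/2 = 13035 km.
At r₁ the circular-orbit speed is v₁ = √(μ/r₁) = 3.20484 km/s.
Transfer-orbit speed at r₁ (v² = μ(2/r − 1/a)): v_p = √[μ(2/r₁ − 1/a_t)] = 4.15406 km/s.
First burn Δv₁ = |v_p − v₁| = 0.9492 km/s.
Circular speed at r₂: v₂ = √(μ/r₂) = 1.3985 km/s.
Transfer-orbit speed at r₂: v_a = √[μ(2/r₂ − 1/a_t)] = 0.79098 km/s.
Second burn Δv₂ = |v₂ − v_a| = 0.6075 km/s.
Total Δv = Δv₁ + Δv₂ = 1.557 km/s.

Δv = 1.56 km/s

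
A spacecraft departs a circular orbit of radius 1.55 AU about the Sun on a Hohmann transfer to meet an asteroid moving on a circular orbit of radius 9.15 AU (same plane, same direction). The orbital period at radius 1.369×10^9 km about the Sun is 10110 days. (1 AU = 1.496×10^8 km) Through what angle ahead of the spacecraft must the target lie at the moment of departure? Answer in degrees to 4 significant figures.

φ = 99.52°

From Kepler's third law T² = 4π²r³/μ at r = 1.369×10^9 km, T = 10110 days = 10110 × 86400 s = 8.73504×10^8 s: μ = 4π²r³/T² = 1.32752×10^11 km³/s².
In km: r₁ = 1.55 × 1.496×10^8 = 2.3188×10^8 km; r₂ = 9.15 × 1.496×10^8 = 1.36884×10^9 km.
Semi-major axis of the transfer orbit: a_t = (2.3188×10^8 + 1.36884×10^9)/2 = 8.0036×10^8 km.
Transfer time t = π√(a_t³/μ) = 1.9524×10^8 s.
The target's mean motion on its circular orbit is ω₂ = √(μ/r₂³) = 7.1943×10^-9 rad/s.
Angle swept by the target during transfer: ω₂·t = 1.4046 rad = 80.48°.
The spacecraft traverses 180° on the transfer ellipse, so the target must lead by 180° − 80.48° = 99.52°.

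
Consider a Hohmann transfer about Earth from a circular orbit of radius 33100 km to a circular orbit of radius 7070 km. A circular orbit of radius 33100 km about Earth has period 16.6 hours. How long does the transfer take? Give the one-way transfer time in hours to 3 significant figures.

t = 3.92 hours

From Kepler's third law T² = 4π²r³/μ at r = 33100 km, T = 16.6 hours = 16.6 × 3600 s = 59760 s: μ = 4π²r³/T² = 4.00888×10^5 km³/s².
Transfer-ellipse semi-major axis a_t = (r₁ + r₂)/2 = (33100 + 7070)/2 = 20085 km.
Transfer time t = π√(a_t³/μ) = π√((20085)³ / 4.00888×10^5) = 14120 s.
Converting: 14120 s ÷ 3600 s/hour = 3.92 hours.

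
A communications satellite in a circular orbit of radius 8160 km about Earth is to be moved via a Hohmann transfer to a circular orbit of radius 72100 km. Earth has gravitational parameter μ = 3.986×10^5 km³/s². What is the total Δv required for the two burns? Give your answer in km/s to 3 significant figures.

Δv = 3.67 km/s

Transfer-ellipse semi-major axis a_t = (r₁ + r₂)/2 = (8160 + 72100)/2 = 40130 km.
At r₁ the circular-orbit speed is v₁ = √(μ/r₁) = 6.989 km/s.
Transfer-orbit speed at r₁ (vis-viva): v_p = √[μ(2/r₁ − 1/a_t)] = 9.368 km/s.
First burn Δv₁ = |v_p − v₁| = 2.379 km/s.
Circular speed at r₂: v₂ = √(μ/r₂) = 2.351 km/s.
Transfer-orbit speed at r₂: v_a = √[μ(2/r₂ − 1/a_t)] = 1.060 km/s.
Second burn Δv₂ = |v₂ − v_a| = 1.291 km/s.
Total Δv = Δv₁ + Δv₂ = 3.670 km/s.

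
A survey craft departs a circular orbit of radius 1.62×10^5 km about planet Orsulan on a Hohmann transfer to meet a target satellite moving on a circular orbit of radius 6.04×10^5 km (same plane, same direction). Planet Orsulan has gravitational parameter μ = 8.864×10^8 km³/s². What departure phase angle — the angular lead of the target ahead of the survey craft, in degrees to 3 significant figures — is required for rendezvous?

The Hohmann ellipse has a_t = (r₁ + r₂)/2 = 3.830×10^5 km.
The half-period of the transfer ellipse is t = π√(a_t³/μ) = 25011 s.
The target's mean motion on its circular orbit is ω₂ = √(μ/r₂³) = 6.3425×10^-5 rad/s.
Angle swept by the target during transfer: ω₂·t = 1.5863 rad = 90.89°.
Arrival is 180° from departure on the ellipse, so φ = 180° − 90.89° = 89.1°.

φ = 89.1°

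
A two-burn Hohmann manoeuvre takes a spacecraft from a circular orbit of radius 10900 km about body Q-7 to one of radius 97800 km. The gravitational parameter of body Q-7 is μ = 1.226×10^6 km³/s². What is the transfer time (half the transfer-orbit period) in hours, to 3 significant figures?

The Hohmann ellipse has a_t = (r₁ + r₂)/2 = 54350 km.
By Kepler's third law the transfer-orbit period is T = 2π√(a_t³/μ), so t = T/2 = 35950 s.
Converting: 35950 s ÷ 3600 s/hour = 9.99 hours.

t = 9.99 hours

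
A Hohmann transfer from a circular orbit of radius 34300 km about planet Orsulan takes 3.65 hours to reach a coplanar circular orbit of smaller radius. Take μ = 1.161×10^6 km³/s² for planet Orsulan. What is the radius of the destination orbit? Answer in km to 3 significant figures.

Transfer time t = 3.65 hours = 13140 s, and t = π√(a_t³/μ).
So a_t = (μ t²/π²)^(1/3) = (1.161×10^6 × (13140)² / π²)^(1/3) = 27284 km.
Since a_t = (r₁ + r₂)/2, r₂ = 2a_t − r₁ = 2×27284 − 34300 = 20268 km.

r₂ = 20300 km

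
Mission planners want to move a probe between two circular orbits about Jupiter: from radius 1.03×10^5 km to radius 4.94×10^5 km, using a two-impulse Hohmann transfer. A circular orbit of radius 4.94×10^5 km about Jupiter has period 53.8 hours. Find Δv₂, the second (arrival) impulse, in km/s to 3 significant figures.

From Kepler's third law T² = 4π²r³/μ at r = 4.94×10^5 km, T = 53.8 hours = 53.8 × 3600 s = 1.9368×10^5 s: μ = 4π²r³/T² = 1.26874×10^8 km³/s².
The Hohmann ellipse has a_t = (r₁ + r₂)/2 = 2.985×10^5 km.
Circular speed at r = 4.940×10^5 km: v_c = √(μ/r) = 16.026 km/s.
Vis-viva on the transfer ellipse at r = 4.940×10^5 km gives v_t = √[μ(2/r − 1/a_t)] = 9.4139 km/s.
Δv₂ = |v_t − v_c| = |9.4139 − 16.026| = 6.612 km/s.

Δv₂ = 6.61 km/s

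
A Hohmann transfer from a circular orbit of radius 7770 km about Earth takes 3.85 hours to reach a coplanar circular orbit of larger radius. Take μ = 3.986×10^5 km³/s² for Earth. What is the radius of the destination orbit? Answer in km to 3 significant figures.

r₂ = 31800 km

Transfer time t = 3.85 hours = 13860 s, and t = π√(a_t³/μ).
So a_t = (μ t²/π²)^(1/3) = (3.986×10^5 × (13860)² / π²)^(1/3) = 19796 km.
Since a_t = (r₁ + r₂)/2, r₂ = 2a_t − r₁ = 2×19796 − 7770 = 31822 km.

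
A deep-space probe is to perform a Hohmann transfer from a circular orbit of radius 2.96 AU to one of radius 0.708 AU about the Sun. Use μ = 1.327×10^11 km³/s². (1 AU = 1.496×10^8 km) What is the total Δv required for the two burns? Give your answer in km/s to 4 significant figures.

In km: r₁ = 2.96 × 1.496×10^8 = 4.42816×10^8 km; r₂ = 0.708 × 1.496×10^8 = 1.059168×10^8 km.
The Hohmann ellipse has a_t = (r₁ + r₂)/2 = 2.743664×10^8 km.
At r₁ the circular-orbit speed is v₁ = √(μ/r₁) = 17.311 km/s.
Transfer-orbit speed at r₁ (vis-viva equation): v_a = √[μ(2/r₁ − 1/a_t)] = 10.756 km/s.
First burn Δv₁ = |v_a − v₁| = 6.555 km/s.
Circular speed at r₂: v₂ = √(μ/r₂) = 35.396 km/s.
Transfer-orbit speed at r₂: v_p = √[μ(2/r₂ − 1/a_t)] = 44.968 km/s.
Second burn Δv₂ = |v₂ − v_p| = 9.572 km/s.
Δv = Δv₁ + Δv₂ = 6.555 + 9.572 = 16.13 km/s.

Δv = 16.13 km/s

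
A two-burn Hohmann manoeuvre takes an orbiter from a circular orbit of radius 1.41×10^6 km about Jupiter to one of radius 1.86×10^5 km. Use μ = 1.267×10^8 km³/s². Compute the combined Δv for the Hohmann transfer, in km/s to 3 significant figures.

The Hohmann ellipse has a_t = (r₁ + r₂)/2 = 7.980×10^5 km.
At r₁ the circular-orbit speed is v₁ = √(μ/r₁) = 9.4794 km/s.
Transfer-orbit speed at r₁ (vis-viva equation): v_a = √[μ(2/r₁ − 1/a_t)] = 4.5765 km/s.
First burn Δv₁ = |v_a − v₁| = 4.903 km/s.
At r₂, v₂ = √(μ/r₂) = 26.0995 km/s.
Transfer-orbit speed at r₂: v_p = √[μ(2/r₂ − 1/a_t)] = 34.6928 km/s.
Second burn Δv₂ = |v₂ − v_p| = 8.593 km/s.
Total Δv = Δv₁ + Δv₂ = 13.50 km/s.

Δv = 13.5 km/s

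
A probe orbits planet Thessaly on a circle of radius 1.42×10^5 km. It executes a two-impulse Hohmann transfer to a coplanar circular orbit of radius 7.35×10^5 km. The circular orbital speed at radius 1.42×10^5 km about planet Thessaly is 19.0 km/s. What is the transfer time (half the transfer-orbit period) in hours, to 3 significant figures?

From the circular-orbit relation v² = μ/r at r = 1.42×10^5 km: μ = v²r = (19.0)² × 1.42×10^5 = 5.12620×10^7 km³/s².
Transfer-ellipse semi-major axis a_t = (r₁ + r₂)/2 = (1.420×10^5 + 7.350×10^5)/2 = 4.385×10^5 km.
Transfer time t = π√(a_t³/μ) = π√((4.385×10^5)³ / 5.12620×10^7) = 1.274×10^5 s.
Converting: 1.274×10^5 s ÷ 3600 s/hour = 35.4 hours.

t = 35.4 hours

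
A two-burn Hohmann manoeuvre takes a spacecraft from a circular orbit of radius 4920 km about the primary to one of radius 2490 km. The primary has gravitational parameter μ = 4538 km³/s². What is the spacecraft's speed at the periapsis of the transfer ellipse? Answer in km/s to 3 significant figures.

v = 1.56 km/s

Semi-major axis of the transfer orbit: a_t = (4920 + 2490)/2 = 3705 km.
At periapsis, r = 2490 km.
Applying v² = μ(2/r − 1/a_t): v = 1.556 km/s.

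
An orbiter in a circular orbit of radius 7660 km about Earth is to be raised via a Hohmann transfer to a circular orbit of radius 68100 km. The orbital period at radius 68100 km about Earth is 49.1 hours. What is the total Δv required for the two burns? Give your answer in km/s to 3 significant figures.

Δv = 3.79 km/s

From Kepler's third law T² = 4π²r³/μ at r = 68100 km, T = 49.1 hours = 49.1 × 3600 s = 1.7676×10^5 s: μ = 4π²r³/T² = 3.99055×10^5 km³/s².
Transfer-ellipse semi-major axis a_t = (r₁ + r₂)/2 = (7660 + 68100)/2 = 37880 km.
Circular speed at r₁: v₁ = √(μ/r₁) = √(3.99055×10^5/7660) = 7.218 km/s.
Transfer-orbit speed at r₁ (vis-viva equation): v_p = √[μ(2/r₁ − 1/a_t)] = 9.678 km/s.
First burn Δv₁ = |v_p − v₁| = 2.460 km/s.
Circular speed at r₂: v₂ = √(μ/r₂) = 2.421 km/s.
Transfer-orbit speed at r₂: v_a = √[μ(2/r₂ − 1/a_t)] = 1.089 km/s.
Second burn Δv₂ = |v₂ − v_a| = 1.332 km/s.
Total Δv = Δv₁ + Δv₂ = 3.792 km/s.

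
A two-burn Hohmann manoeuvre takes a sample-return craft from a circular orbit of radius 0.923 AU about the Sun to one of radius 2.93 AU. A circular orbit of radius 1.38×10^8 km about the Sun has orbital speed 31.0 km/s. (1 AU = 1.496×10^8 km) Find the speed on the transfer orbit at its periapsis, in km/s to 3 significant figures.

v = 38.2 km/s

From the circular-orbit relation v² = μ/r at r = 1.38×10^8 km: μ = v²r = (31.0)² × 1.38×10^8 = 1.32618×10^11 km³/s².
In km: r₁ = 0.923 × 1.496×10^8 = 1.380808×10^8 km; r₂ = 2.93 × 1.496×10^8 = 4.38328×10^8 km.
Semi-major axis of the transfer orbit: a_t = (1.380808×10^8 + 4.38328×10^8)/2 = 2.882044×10^8 km.
At periapsis, r = 1.380808×10^8 km.
From the vis-viva equation, v = √[μ(2/r − 1/a_t)] = 38.22 km/s.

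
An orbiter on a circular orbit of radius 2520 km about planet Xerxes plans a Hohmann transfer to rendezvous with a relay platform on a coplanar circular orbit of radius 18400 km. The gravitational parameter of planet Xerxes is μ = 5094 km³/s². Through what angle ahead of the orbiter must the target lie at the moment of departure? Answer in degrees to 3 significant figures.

Semi-major axis of the transfer orbit: a_t = (2520 + 18400)/2 = 10460 km.
The half-period of the transfer ellipse is t = π√(a_t³/μ) = 47088.8 s.
Target angular speed ω₂ = √(μ/r₂³) = 2.85958×10^-5 rad/s.
Angle swept by the target during transfer: ω₂·t = 1.3465 rad = 77.15°.
Arrival is 180° from departure on the ellipse, so φ = 180° − 77.15° = 103°.

φ = 103°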